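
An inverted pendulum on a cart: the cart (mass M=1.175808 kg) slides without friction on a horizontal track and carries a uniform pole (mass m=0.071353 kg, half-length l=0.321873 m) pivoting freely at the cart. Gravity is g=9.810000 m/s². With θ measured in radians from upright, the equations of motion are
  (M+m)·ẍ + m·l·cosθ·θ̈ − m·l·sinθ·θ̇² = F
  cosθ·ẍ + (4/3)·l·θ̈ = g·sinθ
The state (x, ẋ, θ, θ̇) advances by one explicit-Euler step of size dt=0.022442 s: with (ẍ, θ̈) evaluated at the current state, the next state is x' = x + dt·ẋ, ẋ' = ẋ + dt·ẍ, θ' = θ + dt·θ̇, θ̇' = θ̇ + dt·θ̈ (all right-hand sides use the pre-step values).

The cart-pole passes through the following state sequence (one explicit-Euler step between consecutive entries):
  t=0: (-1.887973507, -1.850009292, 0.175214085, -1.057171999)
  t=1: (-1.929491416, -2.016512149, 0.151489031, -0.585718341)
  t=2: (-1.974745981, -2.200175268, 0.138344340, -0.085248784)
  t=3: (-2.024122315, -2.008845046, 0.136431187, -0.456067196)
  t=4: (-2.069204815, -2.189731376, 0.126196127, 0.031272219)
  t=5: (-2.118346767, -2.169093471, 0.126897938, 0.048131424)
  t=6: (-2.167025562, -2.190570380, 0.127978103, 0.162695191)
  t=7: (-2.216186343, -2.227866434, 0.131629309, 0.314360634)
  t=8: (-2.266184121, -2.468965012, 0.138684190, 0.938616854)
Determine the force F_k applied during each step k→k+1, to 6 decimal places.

F_0 = -8.782389 N
F_1 = -9.701529 N
F_2 = 10.256840 N
F_3 = -9.558882 N
F_4 = 1.164016 N
F_5 = -1.077236 N
F_6 = -1.918776 N
F_7 = -12.765458 N

step 0→1:
  ẍ = (ẋ'−ẋ)/dt = (-2.016512149−-1.850009292)/0.022442 = -7.419252
  θ̈ = (θ̇'−θ̇)/dt = (-0.585718341−-1.057171999)/0.022442 = 21.007649
  sinθ=0.174319, cosθ=0.984689
  F = (M+m)·ẍ + m·l·cosθ·θ̈ − m·l·sinθ·θ̇² = -9.253002 + 0.475087 − 0.004474 = -8.782389
step 1→2:
  ẍ = (ẋ'−ẋ)/dt = (-2.200175268−-2.016512149)/0.022442 = -8.183902
  θ̈ = (θ̇'−θ̇)/dt = (-0.085248784−-0.585718341)/0.022442 = 22.300577
  sinθ=0.150910, cosθ=0.988547
  F = (M+m)·ẍ + m·l·cosθ·θ̈ − m·l·sinθ·θ̇² = -10.206643 + 0.506303 − 0.001189 = -9.701529
step 2→3:
  ẍ = (ẋ'−ẋ)/dt = (-2.008845046−-2.200175268)/0.022442 = 8.525542
  θ̈ = (θ̇'−θ̇)/dt = (-0.456067196−-0.085248784)/0.022442 = -16.523412
  sinθ=0.137903, cosθ=0.990446
  F = (M+m)·ẍ + m·l·cosθ·θ̈ − m·l·sinθ·θ̇² = 10.632724 + -0.375861 − 0.000023 = 10.256840
step 3→4:
  ẍ = (ẋ'−ẋ)/dt = (-2.189731376−-2.008845046)/0.022442 = -8.060170
  θ̈ = (θ̇'−θ̇)/dt = (0.031272219−-0.456067196)/0.022442 = 21.715507
  sinθ=0.136008, cosθ=0.990708
  F = (M+m)·ẍ + m·l·cosθ·θ̈ − m·l·sinθ·θ̇² = -10.052329 + 0.494097 − 0.000650 = -9.558882
step 4→5:
  ẍ = (ẋ'−ẋ)/dt = (-2.169093471−-2.189731376)/0.022442 = 0.919611
  θ̈ = (θ̇'−θ̇)/dt = (0.048131424−0.031272219)/0.022442 = 0.751235
  sinθ=0.125861, cosθ=0.992048
  F = (M+m)·ẍ + m·l·cosθ·θ̈ − m·l·sinθ·θ̇² = 1.146903 + 0.017116 − 0.000003 = 1.164016
step 5→6:
  ẍ = (ẋ'−ẋ)/dt = (-2.190570380−-2.169093471)/0.022442 = -0.956996
  θ̈ = (θ̇'−θ̇)/dt = (0.162695191−0.048131424)/0.022442 = 5.104882
  sinθ=0.126558, cosθ=0.991959
  F = (M+m)·ẍ + m·l·cosθ·θ̈ − m·l·sinθ·θ̇² = -1.193528 + 0.116299 − 0.000007 = -1.077236
step 6→7:
  ẍ = (ẋ'−ẋ)/dt = (-2.227866434−-2.190570380)/0.022442 = -1.661886
  θ̈ = (θ̇'−θ̇)/dt = (0.314360634−0.162695191)/0.022442 = 6.758107
  sinθ=0.127629, cosθ=0.991822
  F = (M+m)·ẍ + m·l·cosθ·θ̈ − m·l·sinθ·θ̇² = -2.072640 + 0.153941 − 0.000078 = -1.918776
step 7→8:
  ẍ = (ẋ'−ẋ)/dt = (-2.468965012−-2.227866434)/0.022442 = -10.743186
  θ̈ = (θ̇'−θ̇)/dt = (0.938616854−0.314360634)/0.022442 = 27.816425
  sinθ=0.131250, cosθ=0.991349
  F = (M+m)·ẍ + m·l·cosθ·θ̈ − m·l·sinθ·θ̇² = -13.398482 + 0.633322 − 0.000298 = -12.765458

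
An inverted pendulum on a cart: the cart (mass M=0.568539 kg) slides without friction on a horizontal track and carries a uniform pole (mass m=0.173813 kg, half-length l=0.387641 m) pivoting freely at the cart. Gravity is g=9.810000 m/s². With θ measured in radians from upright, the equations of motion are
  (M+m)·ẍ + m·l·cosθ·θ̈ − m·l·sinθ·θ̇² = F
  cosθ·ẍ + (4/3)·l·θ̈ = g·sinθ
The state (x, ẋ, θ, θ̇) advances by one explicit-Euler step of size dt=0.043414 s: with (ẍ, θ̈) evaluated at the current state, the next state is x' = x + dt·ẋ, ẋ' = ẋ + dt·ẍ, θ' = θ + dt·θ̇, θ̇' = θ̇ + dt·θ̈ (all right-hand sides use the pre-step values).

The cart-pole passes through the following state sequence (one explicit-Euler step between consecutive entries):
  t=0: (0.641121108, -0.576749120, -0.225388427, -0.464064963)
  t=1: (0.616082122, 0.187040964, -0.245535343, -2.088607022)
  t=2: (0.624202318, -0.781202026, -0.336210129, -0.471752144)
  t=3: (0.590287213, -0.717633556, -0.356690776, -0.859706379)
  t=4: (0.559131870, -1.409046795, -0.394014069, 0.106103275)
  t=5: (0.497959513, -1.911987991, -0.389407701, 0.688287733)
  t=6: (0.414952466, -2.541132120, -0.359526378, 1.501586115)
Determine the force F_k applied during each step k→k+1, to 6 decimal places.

F_0 = 10.606106 N
F_1 = -14.050857 N
F_2 = 0.523546 N
F_3 = -10.400783 N
F_4 = -7.765388 N
F_5 = -9.578135 N

step 0→1:
  ẍ = (ẋ'−ẋ)/dt = (0.187040964−-0.576749120)/0.043414 = 17.593175
  θ̈ = (θ̇'−θ̇)/dt = (-2.088607022−-0.464064963)/0.043414 = -37.419774
  sinθ=-0.223485, cosθ=0.974707
  F = (M+m)·ẍ + m·l·cosθ·θ̈ − m·l·sinθ·θ̇² = 13.060328 + -2.457465 − -0.003243 = 10.606106
step 1→2:
  ẍ = (ẋ'−ẋ)/dt = (-0.781202026−0.187040964)/0.043414 = -22.302552
  θ̈ = (θ̇'−θ̇)/dt = (-0.471752144−-2.088607022)/0.043414 = 37.242707
  sinθ=-0.243076, cosθ=0.970007
  F = (M+m)·ẍ + m·l·cosθ·θ̈ − m·l·sinθ·θ̇² = -16.556344 + 2.434043 − -0.071444 = -14.050857
step 2→3:
  ẍ = (ẋ'−ẋ)/dt = (-0.717633556−-0.781202026)/0.043414 = 1.464239
  θ̈ = (θ̇'−θ̇)/dt = (-0.859706379−-0.471752144)/0.043414 = -8.936155
  sinθ=-0.329912, cosθ=0.944012
  F = (M+m)·ẍ + m·l·cosθ·θ̈ − m·l·sinθ·θ̇² = 1.086981 + -0.568382 − -0.004947 = 0.523546
step 3→4:
  ẍ = (ẋ'−ẋ)/dt = (-1.409046795−-0.717633556)/0.043414 = -15.926043
  θ̈ = (θ̇'−θ̇)/dt = (0.106103275−-0.859706379)/0.043414 = 22.246502
  sinθ=-0.349175, cosθ=0.937057
  F = (M+m)·ẍ + m·l·cosθ·θ̈ − m·l·sinθ·θ̇² = -11.822730 + 1.404559 − -0.017388 = -10.400783
step 4→5:
  ẍ = (ẋ'−ẋ)/dt = (-1.911987991−-1.409046795)/0.043414 = -11.584770
  θ̈ = (θ̇'−θ̇)/dt = (0.688287733−0.106103275)/0.043414 = 13.410063
  sinθ=-0.383898, cosθ=0.923376
  F = (M+m)·ẍ + m·l·cosθ·θ̈ − m·l·sinθ·θ̇² = -8.599977 + 0.834298 − -0.000291 = -7.765388
step 5→6:
  ẍ = (ẋ'−ẋ)/dt = (-2.541132120−-1.911987991)/0.043414 = -14.491734
  θ̈ = (θ̇'−θ̇)/dt = (1.501586115−0.688287733)/0.043414 = 18.733551
  sinθ=-0.379641, cosθ=0.925134
  F = (M+m)·ẍ + m·l·cosθ·θ̈ − m·l·sinθ·θ̇² = -10.757968 + 1.167715 − -0.012118 = -9.578135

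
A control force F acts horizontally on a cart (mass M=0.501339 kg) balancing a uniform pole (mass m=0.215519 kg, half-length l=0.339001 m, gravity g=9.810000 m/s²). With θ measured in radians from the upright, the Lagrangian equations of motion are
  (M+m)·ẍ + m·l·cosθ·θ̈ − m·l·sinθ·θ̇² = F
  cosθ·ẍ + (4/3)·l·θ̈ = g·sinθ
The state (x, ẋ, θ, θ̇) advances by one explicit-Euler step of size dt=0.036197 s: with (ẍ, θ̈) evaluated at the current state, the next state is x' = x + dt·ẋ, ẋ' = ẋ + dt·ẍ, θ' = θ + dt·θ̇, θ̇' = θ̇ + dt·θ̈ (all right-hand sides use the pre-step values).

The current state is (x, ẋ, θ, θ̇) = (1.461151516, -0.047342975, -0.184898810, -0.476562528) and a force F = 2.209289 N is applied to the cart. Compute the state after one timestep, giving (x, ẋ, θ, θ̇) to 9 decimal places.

sinθ=-0.183847069, cosθ=0.982954859
temp = (F + m·l·θ̇²·sinθ)/(M+m) = (2.209289 + -0.003050584)/0.716858 = 3.077650547
θ̈ = (g·sinθ − cosθ·temp)/(l·(4/3 − m·cos²θ/(M+m))) = -13.658712295
ẍ = temp − m·l·θ̈·cosθ/(M+m) = 4.445999100
Euler: x'=1.461151516+0.036197·-0.047342975=1.459437842, ẋ'=-0.047342975+0.036197·4.445999100=0.113588854
       θ'=-0.184898810+0.036197·-0.476562528=-0.202148944, θ̇'=-0.476562528+0.036197·-13.658712295=-0.970966937

(1.459437842, 0.113588854, -0.202148944, -0.970966937)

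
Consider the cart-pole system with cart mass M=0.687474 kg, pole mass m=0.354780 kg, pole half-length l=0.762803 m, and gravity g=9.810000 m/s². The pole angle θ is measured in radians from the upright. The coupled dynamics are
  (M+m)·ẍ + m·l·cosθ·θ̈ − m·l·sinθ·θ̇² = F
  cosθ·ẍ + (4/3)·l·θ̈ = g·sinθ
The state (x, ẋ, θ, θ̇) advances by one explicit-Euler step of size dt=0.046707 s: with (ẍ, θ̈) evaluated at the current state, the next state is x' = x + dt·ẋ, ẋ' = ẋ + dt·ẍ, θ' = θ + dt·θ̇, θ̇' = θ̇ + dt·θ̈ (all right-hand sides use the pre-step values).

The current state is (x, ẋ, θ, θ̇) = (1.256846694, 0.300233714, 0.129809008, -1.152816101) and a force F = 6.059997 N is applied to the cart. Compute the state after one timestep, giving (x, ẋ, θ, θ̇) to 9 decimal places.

sinθ=0.129444760, cosθ=0.991586635
temp = (F + m·l·θ̇²·sinθ)/(M+m) = (6.059997 + 0.046556043)/1.042254 = 5.858987390
θ̈ = (g·sinθ − cosθ·temp)/(l·(4/3 − m·cos²θ/(M+m))) = -5.959628469
ẍ = temp − m·l·θ̈·cosθ/(M+m) = 7.393419937
Euler: x'=1.256846694+0.046707·0.300233714=1.270869710, ẋ'=0.300233714+0.046707·7.393419937=0.645558179
       θ'=0.129809008+0.046707·-1.152816101=0.075964426, θ̇'=-1.152816101+0.046707·-5.959628469=-1.431172468

(1.270869710, 0.645558179, 0.075964426, -1.431172468)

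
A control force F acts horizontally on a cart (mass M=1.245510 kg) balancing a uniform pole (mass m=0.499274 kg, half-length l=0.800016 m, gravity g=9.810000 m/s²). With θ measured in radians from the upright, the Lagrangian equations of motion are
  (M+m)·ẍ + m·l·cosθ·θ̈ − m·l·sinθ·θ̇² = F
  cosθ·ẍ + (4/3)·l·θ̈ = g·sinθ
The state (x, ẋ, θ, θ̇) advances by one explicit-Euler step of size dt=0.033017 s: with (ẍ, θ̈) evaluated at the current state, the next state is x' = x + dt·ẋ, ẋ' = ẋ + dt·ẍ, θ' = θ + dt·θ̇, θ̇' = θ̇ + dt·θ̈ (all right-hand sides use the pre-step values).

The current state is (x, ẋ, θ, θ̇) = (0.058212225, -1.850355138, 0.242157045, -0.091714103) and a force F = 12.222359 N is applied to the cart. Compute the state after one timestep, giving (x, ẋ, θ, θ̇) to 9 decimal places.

(-0.002880951, -1.580689499, 0.239128920, -0.264330679)

sinθ=0.239797292, cosθ=0.970822980
temp = (F + m·l·θ̇²·sinθ)/(M+m) = (12.222359 + 0.000805664)/1.744784 = 7.005546053
θ̈ = (g·sinθ − cosθ·temp)/(l·(4/3 − m·cos²θ/(M+m))) = -5.228112078
ẍ = temp − m·l·θ̈·cosθ/(M+m) = 8.167478529
Euler: x'=0.058212225+0.033017·-1.850355138=-0.002880951, ẋ'=-1.850355138+0.033017·8.167478529=-1.580689499
       θ'=0.242157045+0.033017·-0.091714103=0.239128920, θ̇'=-0.091714103+0.033017·-5.228112078=-0.264330679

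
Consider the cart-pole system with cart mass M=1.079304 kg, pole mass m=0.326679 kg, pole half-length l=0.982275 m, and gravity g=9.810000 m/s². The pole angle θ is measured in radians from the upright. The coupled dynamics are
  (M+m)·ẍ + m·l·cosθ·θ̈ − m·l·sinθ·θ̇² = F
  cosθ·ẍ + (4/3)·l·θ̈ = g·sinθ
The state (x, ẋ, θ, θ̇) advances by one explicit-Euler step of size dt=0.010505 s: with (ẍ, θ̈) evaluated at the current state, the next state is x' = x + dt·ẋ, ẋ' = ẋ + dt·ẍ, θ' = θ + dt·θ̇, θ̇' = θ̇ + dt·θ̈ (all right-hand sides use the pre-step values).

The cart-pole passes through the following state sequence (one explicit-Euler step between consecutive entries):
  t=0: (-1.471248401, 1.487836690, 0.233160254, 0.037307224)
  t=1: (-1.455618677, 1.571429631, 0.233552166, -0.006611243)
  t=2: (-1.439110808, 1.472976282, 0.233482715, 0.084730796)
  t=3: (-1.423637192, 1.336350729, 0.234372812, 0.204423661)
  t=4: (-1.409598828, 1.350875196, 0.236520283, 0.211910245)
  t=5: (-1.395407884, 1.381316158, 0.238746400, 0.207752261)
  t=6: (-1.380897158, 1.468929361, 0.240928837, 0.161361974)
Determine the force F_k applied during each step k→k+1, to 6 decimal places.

F_0 = 9.882682 N
F_1 = -10.462534 N
F_2 = -14.729450 N
F_3 = 2.163267 N
F_4 = 3.947349 N
F_5 = 10.345968 N

step 0→1:
  ẍ = (ẋ'−ẋ)/dt = (1.571429631−1.487836690)/0.010505 = 7.957443
  θ̈ = (θ̇'−θ̇)/dt = (-0.006611243−0.037307224)/0.010505 = -4.180720
  sinθ=0.231053, cosθ=0.972941
  F = (M+m)·ẍ + m·l·cosθ·θ̈ − m·l·sinθ·θ̇² = 11.188030 + -1.305245 − 0.000103 = 9.882682
step 1→2:
  ẍ = (ẋ'−ẋ)/dt = (1.472976282−1.571429631)/0.010505 = -9.372047
  θ̈ = (θ̇'−θ̇)/dt = (0.084730796−-0.006611243)/0.010505 = 8.695101
  sinθ=0.231435, cosθ=0.972850
  F = (M+m)·ẍ + m·l·cosθ·θ̈ − m·l·sinθ·θ̇² = -13.176938 + 2.714407 − 0.000003 = -10.462534
step 2→3:
  ẍ = (ẋ'−ẋ)/dt = (1.336350729−1.472976282)/0.010505 = -13.005764
  θ̈ = (θ̇'−θ̇)/dt = (0.204423661−0.084730796)/0.010505 = 11.393895
  sinθ=0.231367, cosθ=0.972867
  F = (M+m)·ẍ + m·l·cosθ·θ̈ − m·l·sinθ·θ̇² = -18.285883 + 3.556966 − 0.000533 = -14.729450
step 3→4:
  ẍ = (ẋ'−ẋ)/dt = (1.350875196−1.336350729)/0.010505 = 1.382624
  θ̈ = (θ̇'−θ̇)/dt = (0.211910245−0.204423661)/0.010505 = 0.712669
  sinθ=0.232233, cosθ=0.972660
  F = (M+m)·ẍ + m·l·cosθ·θ̈ − m·l·sinθ·θ̇² = 1.943946 + 0.222435 − 0.003114 = 2.163267
step 4→5:
  ẍ = (ẋ'−ẋ)/dt = (1.381316158−1.350875196)/0.010505 = 2.897759
  θ̈ = (θ̇'−θ̇)/dt = (0.207752261−0.211910245)/0.010505 = -0.395810
  sinθ=0.234321, cosθ=0.972159
  F = (M+m)·ẍ + m·l·cosθ·θ̈ − m·l·sinθ·θ̇² = 4.074200 + -0.123475 − 0.003377 = 3.947349
step 5→6:
  ẍ = (ẋ'−ẋ)/dt = (1.468929361−1.381316158)/0.010505 = 8.340143
  θ̈ = (θ̇'−θ̇)/dt = (0.161361974−0.207752261)/0.010505 = -4.416020
  sinθ=0.236485, cosθ=0.971635
  F = (M+m)·ẍ + m·l·cosθ·θ̈ − m·l·sinθ·θ̇² = 11.726099 + -1.376856 − 0.003275 = 10.345968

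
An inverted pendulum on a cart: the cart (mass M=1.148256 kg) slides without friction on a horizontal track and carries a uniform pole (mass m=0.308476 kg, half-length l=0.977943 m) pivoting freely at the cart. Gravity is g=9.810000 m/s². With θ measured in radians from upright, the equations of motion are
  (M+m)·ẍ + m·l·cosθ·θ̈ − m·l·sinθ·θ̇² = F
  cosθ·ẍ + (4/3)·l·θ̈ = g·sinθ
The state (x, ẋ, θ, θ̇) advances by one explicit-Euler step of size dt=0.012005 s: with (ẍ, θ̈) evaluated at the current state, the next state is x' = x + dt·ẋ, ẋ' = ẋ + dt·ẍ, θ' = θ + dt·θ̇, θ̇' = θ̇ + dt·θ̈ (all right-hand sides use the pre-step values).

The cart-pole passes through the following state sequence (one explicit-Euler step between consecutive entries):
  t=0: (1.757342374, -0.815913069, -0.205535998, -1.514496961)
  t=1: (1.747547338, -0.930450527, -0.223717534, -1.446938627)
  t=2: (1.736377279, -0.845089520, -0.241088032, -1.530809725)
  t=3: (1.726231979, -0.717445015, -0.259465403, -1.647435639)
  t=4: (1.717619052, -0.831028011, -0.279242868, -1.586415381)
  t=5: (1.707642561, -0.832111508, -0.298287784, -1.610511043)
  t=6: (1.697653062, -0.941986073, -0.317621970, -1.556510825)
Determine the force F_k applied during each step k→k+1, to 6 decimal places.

F_0 = -12.095256 N
F_1 = 8.443086 N
F_2 = 12.811735 N
F_3 = -12.090484 N
F_4 = -0.504255 N
F_5 = -11.805600 N

step 0→1:
  ẍ = (ẋ'−ẋ)/dt = (-0.930450527−-0.815913069)/0.012005 = -9.540813
  θ̈ = (θ̇'−θ̇)/dt = (-1.446938627−-1.514496961)/0.012005 = 5.627516
  sinθ=-0.204092, cosθ=0.978952
  F = (M+m)·ẍ + m·l·cosθ·θ̈ − m·l·sinθ·θ̇² = -13.898407 + 1.661931 − -0.141220 = -12.095256
step 1→2:
  ẍ = (ẋ'−ẋ)/dt = (-0.845089520−-0.930450527)/0.012005 = 7.110455
  θ̈ = (θ̇'−θ̇)/dt = (-1.530809725−-1.446938627)/0.012005 = -6.986347
  sinθ=-0.221856, cosθ=0.975079
  F = (M+m)·ẍ + m·l·cosθ·θ̈ − m·l·sinθ·θ̇² = 10.358027 + -2.055063 − -0.140122 = 8.443086
step 2→3:
  ẍ = (ẋ'−ẋ)/dt = (-0.717445015−-0.845089520)/0.012005 = 10.632612
  θ̈ = (θ̇'−θ̇)/dt = (-1.647435639−-1.530809725)/0.012005 = -9.714778
  sinθ=-0.238759, cosθ=0.971079
  F = (M+m)·ẍ + m·l·cosθ·θ̈ − m·l·sinθ·θ̇² = 15.488866 + -2.845917 − -0.168786 = 12.811735
step 3→4:
  ẍ = (ẋ'−ẋ)/dt = (-0.831028011−-0.717445015)/0.012005 = -9.461307
  θ̈ = (θ̇'−θ̇)/dt = (-1.586415381−-1.647435639)/0.012005 = 5.082904
  sinθ=-0.256564, cosθ=0.966527
  F = (M+m)·ẍ + m·l·cosθ·θ̈ − m·l·sinθ·θ̇² = -13.782589 + 1.482043 − -0.210062 = -12.090484
step 4→5:
  ẍ = (ẋ'−ẋ)/dt = (-0.832111508−-0.831028011)/0.012005 = -0.090254
  θ̈ = (θ̇'−θ̇)/dt = (-1.610511043−-1.586415381)/0.012005 = -2.007136
  sinθ=-0.275628, cosθ=0.961264
  F = (M+m)·ẍ + m·l·cosθ·θ̈ − m·l·sinθ·θ̇² = -0.131476 + -0.582042 − -0.209263 = -0.504255
step 5→6:
  ẍ = (ẋ'−ẋ)/dt = (-0.941986073−-0.832111508)/0.012005 = -9.152400
  θ̈ = (θ̇'−θ̇)/dt = (-1.556510825−-1.610511043)/0.012005 = 4.498144
  sinθ=-0.293884, cosθ=0.955841
  F = (M+m)·ẍ + m·l·cosθ·θ̈ − m·l·sinθ·θ̇² = -13.332594 + 1.297042 − -0.229953 = -11.805600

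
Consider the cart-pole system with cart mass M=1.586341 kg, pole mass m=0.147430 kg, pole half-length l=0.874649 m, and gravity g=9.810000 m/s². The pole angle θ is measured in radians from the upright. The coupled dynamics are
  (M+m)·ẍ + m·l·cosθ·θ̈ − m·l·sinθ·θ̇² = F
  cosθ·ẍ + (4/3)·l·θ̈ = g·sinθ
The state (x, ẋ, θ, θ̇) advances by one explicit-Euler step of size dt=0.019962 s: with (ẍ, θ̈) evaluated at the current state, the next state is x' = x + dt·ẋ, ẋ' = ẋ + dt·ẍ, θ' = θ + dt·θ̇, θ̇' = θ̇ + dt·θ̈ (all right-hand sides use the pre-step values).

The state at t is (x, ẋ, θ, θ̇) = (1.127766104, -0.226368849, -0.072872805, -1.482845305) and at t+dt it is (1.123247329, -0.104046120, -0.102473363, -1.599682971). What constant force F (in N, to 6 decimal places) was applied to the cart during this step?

F = 9.892071 N

ẍ = (ẋ'−ẋ)/dt = (-0.104046120−-0.226368849)/0.019962 = 6.127779
θ̈ = (θ̇'−θ̇)/dt = (-1.599682971−-1.482845305)/0.019962 = -5.853004
sinθ=-0.072808, cosθ=0.997346
F = (M+m)·ẍ + m·l·cosθ·θ̈ − m·l·sinθ·θ̇² = 10.624166 + -0.752739 − -0.020644 = 9.892071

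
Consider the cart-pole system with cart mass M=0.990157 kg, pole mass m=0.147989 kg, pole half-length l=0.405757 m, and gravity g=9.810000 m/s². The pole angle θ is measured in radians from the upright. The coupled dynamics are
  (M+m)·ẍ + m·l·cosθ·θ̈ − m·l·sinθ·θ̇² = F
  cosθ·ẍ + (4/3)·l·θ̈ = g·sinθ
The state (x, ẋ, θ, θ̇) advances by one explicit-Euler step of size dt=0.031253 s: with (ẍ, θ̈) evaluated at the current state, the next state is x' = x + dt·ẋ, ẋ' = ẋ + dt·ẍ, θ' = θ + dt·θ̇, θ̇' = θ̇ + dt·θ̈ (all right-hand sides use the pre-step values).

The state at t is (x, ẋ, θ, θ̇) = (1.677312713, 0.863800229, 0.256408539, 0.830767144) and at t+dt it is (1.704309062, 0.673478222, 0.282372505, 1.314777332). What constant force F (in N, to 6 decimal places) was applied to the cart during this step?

F = -6.041956 N

ẍ = (ẋ'−ẋ)/dt = (0.673478222−0.863800229)/0.031253 = -6.089720
θ̈ = (θ̇'−θ̇)/dt = (1.314777332−0.830767144)/0.031253 = 15.486839
sinθ=0.253608, cosθ=0.967307
F = (M+m)·ẍ + m·l·cosθ·θ̈ − m·l·sinθ·θ̇² = -6.930990 + 0.899544 − 0.010510 = -6.041956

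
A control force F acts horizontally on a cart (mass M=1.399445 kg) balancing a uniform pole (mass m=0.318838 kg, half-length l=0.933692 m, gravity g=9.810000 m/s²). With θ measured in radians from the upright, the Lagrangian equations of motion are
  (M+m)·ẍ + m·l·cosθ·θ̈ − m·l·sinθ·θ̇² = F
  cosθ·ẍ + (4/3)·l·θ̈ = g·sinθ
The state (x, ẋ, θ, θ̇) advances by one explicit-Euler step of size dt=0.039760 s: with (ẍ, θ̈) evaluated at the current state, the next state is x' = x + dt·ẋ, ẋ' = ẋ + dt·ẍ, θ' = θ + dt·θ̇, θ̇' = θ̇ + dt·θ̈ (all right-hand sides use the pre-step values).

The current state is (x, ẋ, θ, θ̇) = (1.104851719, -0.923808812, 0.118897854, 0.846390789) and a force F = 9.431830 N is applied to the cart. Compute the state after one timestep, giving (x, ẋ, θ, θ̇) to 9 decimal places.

sinθ=0.118617915, cosθ=0.992939973
temp = (F + m·l·θ̇²·sinθ)/(M+m) = (9.431830 + 0.025296816)/1.718283 = 5.503823768
θ̈ = (g·sinθ − cosθ·temp)/(l·(4/3 − m·cos²θ/(M+m))) = -4.004555080
ẍ = temp − m·l·θ̈·cosθ/(M+m) = 6.192723930
Euler: x'=1.104851719+0.039760·-0.923808812=1.068121081, ẋ'=-0.923808812+0.039760·6.192723930=-0.677586109
       θ'=0.118897854+0.039760·0.846390789=0.152550352, θ̇'=0.846390789+0.039760·-4.004555080=0.687169679

(1.068121081, -0.677586109, 0.152550352, 0.687169679)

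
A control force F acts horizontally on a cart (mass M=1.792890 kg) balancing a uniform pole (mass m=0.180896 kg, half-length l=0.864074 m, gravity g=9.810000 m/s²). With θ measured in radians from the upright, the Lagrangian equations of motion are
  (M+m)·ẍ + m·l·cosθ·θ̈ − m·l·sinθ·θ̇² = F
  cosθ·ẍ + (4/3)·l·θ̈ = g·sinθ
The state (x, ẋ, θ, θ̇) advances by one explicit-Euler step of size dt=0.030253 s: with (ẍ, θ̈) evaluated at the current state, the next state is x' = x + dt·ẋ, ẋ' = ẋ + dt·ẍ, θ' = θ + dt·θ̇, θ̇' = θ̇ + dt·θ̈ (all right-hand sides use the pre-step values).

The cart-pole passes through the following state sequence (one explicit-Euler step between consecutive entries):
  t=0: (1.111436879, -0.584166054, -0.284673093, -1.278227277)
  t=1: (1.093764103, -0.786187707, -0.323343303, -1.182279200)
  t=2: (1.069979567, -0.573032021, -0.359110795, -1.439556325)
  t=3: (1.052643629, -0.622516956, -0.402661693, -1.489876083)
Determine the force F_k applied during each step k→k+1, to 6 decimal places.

step 0→1:
  ẍ = (ẋ'−ẋ)/dt = (-0.786187707−-0.584166054)/0.030253 = -6.677740
  θ̈ = (θ̇'−θ̇)/dt = (-1.182279200−-1.278227277)/0.030253 = 3.171523
  sinθ=-0.280844, cosθ=0.959754
  F = (M+m)·ẍ + m·l·cosθ·θ̈ − m·l·sinθ·θ̇² = -13.180429 + 0.475781 − -0.071723 = -12.632924
step 1→2:
  ẍ = (ẋ'−ẋ)/dt = (-0.573032021−-0.786187707)/0.030253 = 7.045770
  θ̈ = (θ̇'−θ̇)/dt = (-1.439556325−-1.182279200)/0.030253 = -8.504186
  sinθ=-0.317738, cosθ=0.948178
  F = (M+m)·ẍ + m·l·cosθ·θ̈ − m·l·sinθ·θ̇² = 13.906843 + -1.260383 − -0.069421 = 12.715880
step 2→3:
  ẍ = (ẋ'−ẋ)/dt = (-0.622516956−-0.573032021)/0.030253 = -1.635703
  θ̈ = (θ̇'−θ̇)/dt = (-1.489876083−-1.439556325)/0.030253 = -1.663298
  sinθ=-0.351442, cosθ=0.936210
  F = (M+m)·ẍ + m·l·cosθ·θ̈ − m·l·sinθ·θ̇² = -3.228528 + -0.243401 − -0.113839 = -3.358091

F_0 = -12.632924 N
F_1 = 12.715880 N
F_2 = -3.358091 N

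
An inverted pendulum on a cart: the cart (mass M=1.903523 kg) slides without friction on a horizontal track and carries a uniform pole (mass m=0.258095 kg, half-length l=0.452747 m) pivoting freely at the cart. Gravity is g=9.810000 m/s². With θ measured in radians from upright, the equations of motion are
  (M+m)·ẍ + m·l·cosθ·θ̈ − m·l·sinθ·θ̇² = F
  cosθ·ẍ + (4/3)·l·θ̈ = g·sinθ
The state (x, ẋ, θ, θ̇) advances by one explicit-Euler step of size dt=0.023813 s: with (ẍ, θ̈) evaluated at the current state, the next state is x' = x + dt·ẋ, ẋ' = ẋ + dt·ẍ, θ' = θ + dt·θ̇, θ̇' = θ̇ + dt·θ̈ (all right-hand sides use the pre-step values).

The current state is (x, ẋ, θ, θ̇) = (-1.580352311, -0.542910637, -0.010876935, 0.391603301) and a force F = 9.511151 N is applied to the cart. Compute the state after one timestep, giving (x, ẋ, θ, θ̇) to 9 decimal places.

(-1.593280642, -0.427581281, -0.001551686, 0.196356182)

sinθ=-0.010876721, cosθ=0.999940847
temp = (F + m·l·θ̇²·sinθ)/(M+m) = (9.511151 + -0.000194906)/2.161618 = 4.399924544
θ̈ = (g·sinθ − cosθ·temp)/(l·(4/3 − m·cos²θ/(M+m))) = -8.199181911
ẍ = temp − m·l·θ̈·cosθ/(M+m) = 4.843125875
Euler: x'=-1.580352311+0.023813·-0.542910637=-1.593280642, ẋ'=-0.542910637+0.023813·4.843125875=-0.427581281
       θ'=-0.010876935+0.023813·0.391603301=-0.001551686, θ̇'=0.391603301+0.023813·-8.199181911=0.196356182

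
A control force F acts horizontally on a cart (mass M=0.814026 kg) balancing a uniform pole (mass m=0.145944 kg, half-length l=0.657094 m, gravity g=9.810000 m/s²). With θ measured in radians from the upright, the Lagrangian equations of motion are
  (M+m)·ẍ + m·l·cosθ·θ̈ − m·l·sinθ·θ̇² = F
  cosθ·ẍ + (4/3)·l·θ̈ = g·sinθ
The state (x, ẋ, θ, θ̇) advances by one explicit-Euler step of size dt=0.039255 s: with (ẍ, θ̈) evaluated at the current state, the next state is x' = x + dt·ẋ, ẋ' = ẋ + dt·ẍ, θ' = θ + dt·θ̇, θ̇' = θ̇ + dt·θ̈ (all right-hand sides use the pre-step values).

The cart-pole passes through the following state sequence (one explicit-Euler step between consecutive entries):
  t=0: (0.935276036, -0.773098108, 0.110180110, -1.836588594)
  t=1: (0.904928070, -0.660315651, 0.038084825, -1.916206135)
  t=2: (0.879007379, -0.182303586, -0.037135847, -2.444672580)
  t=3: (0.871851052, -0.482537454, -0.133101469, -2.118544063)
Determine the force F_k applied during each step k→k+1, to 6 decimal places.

F_0 = 2.529171 N
F_1 = 10.386150 N
F_2 = -6.524682 N

step 0→1:
  ẍ = (ẋ'−ẋ)/dt = (-0.660315651−-0.773098108)/0.039255 = 2.873072
  θ̈ = (θ̇'−θ̇)/dt = (-1.916206135−-1.836588594)/0.039255 = -2.028214
  sinθ=0.109957, cosθ=0.993936
  F = (M+m)·ẍ + m·l·cosθ·θ̈ − m·l·sinθ·θ̇² = 2.758063 + -0.193324 − 0.035568 = 2.529171
step 1→2:
  ẍ = (ẋ'−ẋ)/dt = (-0.182303586−-0.660315651)/0.039255 = 12.177100
  θ̈ = (θ̇'−θ̇)/dt = (-2.444672580−-1.916206135)/0.039255 = -13.462398
  sinθ=0.038076, cosθ=0.999275
  F = (M+m)·ẍ + m·l·cosθ·θ̈ − m·l·sinθ·θ̇² = 11.689651 + -1.290093 − 0.013407 = 10.386150
step 2→3:
  ẍ = (ẋ'−ẋ)/dt = (-0.482537454−-0.182303586)/0.039255 = -7.648296
  θ̈ = (θ̇'−θ̇)/dt = (-2.118544063−-2.444672580)/0.039255 = 8.307948
  sinθ=-0.037127, cosθ=0.999311
  F = (M+m)·ẍ + m·l·cosθ·θ̈ − m·l·sinθ·θ̇² = -7.342135 + 0.796174 − -0.021279 = -6.524682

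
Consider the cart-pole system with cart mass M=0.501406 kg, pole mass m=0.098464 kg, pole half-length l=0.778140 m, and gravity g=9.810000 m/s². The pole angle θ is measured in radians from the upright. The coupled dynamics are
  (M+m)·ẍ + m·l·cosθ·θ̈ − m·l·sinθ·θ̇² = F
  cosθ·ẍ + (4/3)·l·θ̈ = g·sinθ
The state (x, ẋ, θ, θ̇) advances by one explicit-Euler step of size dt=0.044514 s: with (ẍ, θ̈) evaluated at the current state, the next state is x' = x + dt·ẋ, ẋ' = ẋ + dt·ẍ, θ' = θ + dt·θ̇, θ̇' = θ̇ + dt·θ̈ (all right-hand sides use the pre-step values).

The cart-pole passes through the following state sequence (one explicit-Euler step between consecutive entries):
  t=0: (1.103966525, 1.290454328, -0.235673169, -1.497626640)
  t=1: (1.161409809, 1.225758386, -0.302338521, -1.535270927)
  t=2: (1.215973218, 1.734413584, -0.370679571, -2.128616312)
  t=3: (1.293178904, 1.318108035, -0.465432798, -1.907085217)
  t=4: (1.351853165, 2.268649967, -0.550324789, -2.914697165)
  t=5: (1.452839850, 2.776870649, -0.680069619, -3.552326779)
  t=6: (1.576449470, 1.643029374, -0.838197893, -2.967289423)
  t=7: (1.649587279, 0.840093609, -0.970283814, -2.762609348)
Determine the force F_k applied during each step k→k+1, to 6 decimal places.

F_0 = -0.894719 N
F_1 = 5.933442 N
F_2 = -5.128961 N
F_3 = 11.384709 N
F_4 = 6.253713 N
F_5 = -13.888666 N
F_6 = -10.083196 N

step 0→1:
  ẍ = (ẋ'−ẋ)/dt = (1.225758386−1.290454328)/0.044514 = -1.453384
  θ̈ = (θ̇'−θ̇)/dt = (-1.535270927−-1.497626640)/0.044514 = -0.845673
  sinθ=-0.233498, cosθ=0.972357
  F = (M+m)·ẍ + m·l·cosθ·θ̈ − m·l·sinθ·θ̇² = -0.871842 + -0.063003 − -0.040126 = -0.894719
step 1→2:
  ẍ = (ẋ'−ẋ)/dt = (1.734413584−1.225758386)/0.044514 = 11.426859
  θ̈ = (θ̇'−θ̇)/dt = (-2.128616312−-1.535270927)/0.044514 = -13.329411
  sinθ=-0.297753, cosθ=0.954643
  F = (M+m)·ẍ + m·l·cosθ·θ̈ − m·l·sinθ·θ̇² = 6.854630 + -0.974961 − -0.053773 = 5.933442
step 2→3:
  ẍ = (ẋ'−ẋ)/dt = (1.318108035−1.734413584)/0.044514 = -9.352239
  θ̈ = (θ̇'−θ̇)/dt = (-1.907085217−-2.128616312)/0.044514 = 4.976661
  sinθ=-0.362249, cosθ=0.932081
  F = (M+m)·ẍ + m·l·cosθ·θ̈ − m·l·sinθ·θ̇² = -5.610127 + 0.355408 − -0.125758 = -5.128961
step 3→4:
  ẍ = (ẋ'−ẋ)/dt = (2.268649967−1.318108035)/0.044514 = 21.353775
  θ̈ = (θ̇'−θ̇)/dt = (-2.914697165−-1.907085217)/0.044514 = -22.635844
  sinθ=-0.448810, cosθ=0.893627
  F = (M+m)·ẍ + m·l·cosθ·θ̈ − m·l·sinθ·θ̇² = 12.809489 + -1.549845 − -0.125066 = 11.384709
step 4→5:
  ẍ = (ẋ'−ẋ)/dt = (2.776870649−2.268649967)/0.044514 = 11.417098
  θ̈ = (θ̇'−θ̇)/dt = (-3.552326779−-2.914697165)/0.044514 = -14.324249
  sinθ=-0.522964, cosθ=0.852355
  F = (M+m)·ẍ + m·l·cosθ·θ̈ − m·l·sinθ·θ̇² = 6.848774 + -0.935465 − -0.340403 = 6.253713
step 5→6:
  ẍ = (ẋ'−ẋ)/dt = (1.643029374−2.776870649)/0.044514 = -25.471566
  θ̈ = (θ̇'−θ̇)/dt = (-2.967289423−-3.552326779)/0.044514 = 13.142772
  sinθ=-0.628847, cosθ=0.777529
  F = (M+m)·ẍ + m·l·cosθ·θ̈ − m·l·sinθ·θ̇² = -15.279628 + 0.782959 − -0.608004 = -13.888666
step 6→7:
  ẍ = (ẋ'−ẋ)/dt = (0.840093609−1.643029374)/0.044514 = -18.037826
  θ̈ = (θ̇'−θ̇)/dt = (-2.762609348−-2.967289423)/0.044514 = 4.598106
  sinθ=-0.743439, cosθ=0.668804
  F = (M+m)·ẍ + m·l·cosθ·θ̈ − m·l·sinθ·θ̇² = -10.820350 + 0.235620 − -0.501534 = -10.083196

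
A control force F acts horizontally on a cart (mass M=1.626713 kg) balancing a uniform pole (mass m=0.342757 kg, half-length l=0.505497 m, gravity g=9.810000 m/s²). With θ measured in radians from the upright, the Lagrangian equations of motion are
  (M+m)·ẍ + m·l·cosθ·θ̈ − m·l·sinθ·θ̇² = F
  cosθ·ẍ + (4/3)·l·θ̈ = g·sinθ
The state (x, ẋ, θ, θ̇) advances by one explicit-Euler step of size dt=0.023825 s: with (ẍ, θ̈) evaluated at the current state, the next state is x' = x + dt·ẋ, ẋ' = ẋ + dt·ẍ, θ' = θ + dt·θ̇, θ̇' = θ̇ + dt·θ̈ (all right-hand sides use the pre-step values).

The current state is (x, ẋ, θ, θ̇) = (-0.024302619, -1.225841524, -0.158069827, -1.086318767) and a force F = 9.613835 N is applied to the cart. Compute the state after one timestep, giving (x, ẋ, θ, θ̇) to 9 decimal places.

(-0.053508293, -1.087590116, -0.183951372, -1.343469785)

sinθ=-0.157412392, cosθ=0.987532956
temp = (F + m·l·θ̇²·sinθ)/(M+m) = (9.613835 + -0.032185362)/1.969470 = 4.865090424
θ̈ = (g·sinθ − cosθ·temp)/(l·(4/3 − m·cos²θ/(M+m))) = -10.793327088
ẍ = temp − m·l·θ̈·cosθ/(M+m) = 5.802787328
Euler: x'=-0.024302619+0.023825·-1.225841524=-0.053508293, ẋ'=-1.225841524+0.023825·5.802787328=-1.087590116
       θ'=-0.158069827+0.023825·-1.086318767=-0.183951372, θ̇'=-1.086318767+0.023825·-10.793327088=-1.343469785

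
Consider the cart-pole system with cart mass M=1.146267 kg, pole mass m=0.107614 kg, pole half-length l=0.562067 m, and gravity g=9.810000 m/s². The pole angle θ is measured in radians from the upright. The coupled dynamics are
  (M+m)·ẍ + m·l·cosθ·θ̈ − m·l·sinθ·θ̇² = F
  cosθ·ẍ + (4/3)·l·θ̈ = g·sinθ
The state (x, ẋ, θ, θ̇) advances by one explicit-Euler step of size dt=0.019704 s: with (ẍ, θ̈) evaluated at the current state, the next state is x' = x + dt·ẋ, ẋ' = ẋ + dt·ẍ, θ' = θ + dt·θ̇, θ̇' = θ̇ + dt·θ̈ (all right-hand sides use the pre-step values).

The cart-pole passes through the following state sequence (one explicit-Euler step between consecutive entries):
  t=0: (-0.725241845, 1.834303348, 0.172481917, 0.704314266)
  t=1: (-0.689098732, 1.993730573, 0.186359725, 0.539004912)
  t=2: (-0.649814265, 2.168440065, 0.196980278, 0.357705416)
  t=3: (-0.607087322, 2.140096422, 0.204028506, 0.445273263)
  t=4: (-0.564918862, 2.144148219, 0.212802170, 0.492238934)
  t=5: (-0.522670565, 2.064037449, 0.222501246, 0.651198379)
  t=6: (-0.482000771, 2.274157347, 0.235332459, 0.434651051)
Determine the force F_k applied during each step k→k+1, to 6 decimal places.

F_0 = 9.640211 N
F_1 = 10.567626 N
F_2 = -1.541574 N
F_3 = 0.396592 N
F_4 = -4.624055 N
F_5 = 12.717142 N

step 0→1:
  ẍ = (ẋ'−ẋ)/dt = (1.993730573−1.834303348)/0.019704 = 8.091110
  θ̈ = (θ̇'−θ̇)/dt = (0.539004912−0.704314266)/0.019704 = -8.389634
  sinθ=0.171628, cosθ=0.985162
  F = (M+m)·ẍ + m·l·cosθ·θ̈ − m·l·sinθ·θ̇² = 10.145289 + -0.499928 − 0.005150 = 9.640211
step 1→2:
  ẍ = (ẋ'−ẋ)/dt = (2.168440065−1.993730573)/0.019704 = 8.866702
  θ̈ = (θ̇'−θ̇)/dt = (0.357705416−0.539004912)/0.019704 = -9.201152
  sinθ=0.185283, cosθ=0.982685
  F = (M+m)·ẍ + m·l·cosθ·θ̈ − m·l·sinθ·θ̇² = 11.117789 + -0.546907 − 0.003256 = 10.567626
step 2→3:
  ẍ = (ẋ'−ẋ)/dt = (2.140096422−2.168440065)/0.019704 = -1.438472
  θ̈ = (θ̇'−θ̇)/dt = (0.445273263−0.357705416)/0.019704 = 4.444166
  sinθ=0.195709, cosθ=0.980662
  F = (M+m)·ẍ + m·l·cosθ·θ̈ − m·l·sinθ·θ̇² = -1.803672 + 0.263613 − 0.001515 = -1.541574
step 3→4:
  ẍ = (ẋ'−ẋ)/dt = (2.144148219−2.140096422)/0.019704 = 0.205633
  θ̈ = (θ̇'−θ̇)/dt = (0.492238934−0.445273263)/0.019704 = 2.383560
  sinθ=0.202616, cosθ=0.979258
  F = (M+m)·ẍ + m·l·cosθ·θ̈ − m·l·sinθ·θ̇² = 0.257840 + 0.141182 − 0.002430 = 0.396592
step 4→5:
  ẍ = (ẋ'−ẋ)/dt = (2.064037449−2.144148219)/0.019704 = -4.065711
  θ̈ = (θ̇'−θ̇)/dt = (0.651198379−0.492238934)/0.019704 = 8.067369
  sinθ=0.211200, cosθ=0.977443
  F = (M+m)·ẍ + m·l·cosθ·θ̈ − m·l·sinθ·θ̇² = -5.097918 + 0.476958 − 0.003095 = -4.624055
step 5→6:
  ẍ = (ẋ'−ẋ)/dt = (2.274157347−2.064037449)/0.019704 = 10.663819
  θ̈ = (θ̇'−θ̇)/dt = (0.434651051−0.651198379)/0.019704 = -10.990019
  sinθ=0.220670, cosθ=0.975349
  F = (M+m)·ẍ + m·l·cosθ·θ̈ − m·l·sinθ·θ̇² = 13.371161 + -0.648358 − 0.005660 = 12.717142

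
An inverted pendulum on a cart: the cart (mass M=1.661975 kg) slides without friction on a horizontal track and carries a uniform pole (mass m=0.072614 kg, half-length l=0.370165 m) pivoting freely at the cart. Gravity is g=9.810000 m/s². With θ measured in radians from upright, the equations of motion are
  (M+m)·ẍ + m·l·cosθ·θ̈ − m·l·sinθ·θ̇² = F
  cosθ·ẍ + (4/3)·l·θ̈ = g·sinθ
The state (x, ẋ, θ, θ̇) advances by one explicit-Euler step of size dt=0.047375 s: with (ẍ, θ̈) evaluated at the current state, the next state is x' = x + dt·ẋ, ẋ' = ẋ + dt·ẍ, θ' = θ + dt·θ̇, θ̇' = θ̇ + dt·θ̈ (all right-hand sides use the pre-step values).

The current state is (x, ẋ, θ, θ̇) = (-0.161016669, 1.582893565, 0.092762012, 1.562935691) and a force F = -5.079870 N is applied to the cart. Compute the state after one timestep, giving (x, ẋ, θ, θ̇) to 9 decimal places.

sinθ=0.092629036, cosθ=0.995700689
temp = (F + m·l·θ̇²·sinθ)/(M+m) = (-5.079870 + 0.006081981)/1.734589 = -2.925066410
θ̈ = (g·sinθ − cosθ·temp)/(l·(4/3 − m·cos²θ/(M+m))) = 7.990922064
ẍ = temp − m·l·θ̈·cosθ/(M+m) = -3.048361229
Euler: x'=-0.161016669+0.047375·1.582893565=-0.086027086, ẋ'=1.582893565+0.047375·-3.048361229=1.438477452
       θ'=0.092762012+0.047375·1.562935691=0.166806090, θ̇'=1.562935691+0.047375·7.990922064=1.941505624

(-0.086027086, 1.438477452, 0.166806090, 1.941505624)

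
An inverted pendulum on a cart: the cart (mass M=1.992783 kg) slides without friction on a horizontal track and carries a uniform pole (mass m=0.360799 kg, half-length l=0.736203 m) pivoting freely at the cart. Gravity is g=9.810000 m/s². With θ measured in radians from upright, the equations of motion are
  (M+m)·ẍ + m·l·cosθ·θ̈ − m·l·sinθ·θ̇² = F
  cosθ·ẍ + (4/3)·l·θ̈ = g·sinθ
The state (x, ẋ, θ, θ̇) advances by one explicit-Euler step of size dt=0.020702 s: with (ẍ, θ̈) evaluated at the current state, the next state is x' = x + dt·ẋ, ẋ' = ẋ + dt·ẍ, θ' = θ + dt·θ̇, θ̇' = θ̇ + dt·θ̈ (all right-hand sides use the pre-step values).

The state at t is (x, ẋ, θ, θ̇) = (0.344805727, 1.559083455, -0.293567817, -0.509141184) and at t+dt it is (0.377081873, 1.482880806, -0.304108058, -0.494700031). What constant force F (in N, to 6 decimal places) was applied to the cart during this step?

ẍ = (ẋ'−ẋ)/dt = (1.482880806−1.559083455)/0.020702 = -3.680932
θ̈ = (θ̇'−θ̇)/dt = (-0.494700031−-0.509141184)/0.020702 = 0.697573
sinθ=-0.289369, cosθ=0.957218
F = (M+m)·ẍ + m·l·cosθ·θ̈ − m·l·sinθ·θ̇² = -8.663375 + 0.177363 − -0.019925 = -8.466087

F = -8.466087 N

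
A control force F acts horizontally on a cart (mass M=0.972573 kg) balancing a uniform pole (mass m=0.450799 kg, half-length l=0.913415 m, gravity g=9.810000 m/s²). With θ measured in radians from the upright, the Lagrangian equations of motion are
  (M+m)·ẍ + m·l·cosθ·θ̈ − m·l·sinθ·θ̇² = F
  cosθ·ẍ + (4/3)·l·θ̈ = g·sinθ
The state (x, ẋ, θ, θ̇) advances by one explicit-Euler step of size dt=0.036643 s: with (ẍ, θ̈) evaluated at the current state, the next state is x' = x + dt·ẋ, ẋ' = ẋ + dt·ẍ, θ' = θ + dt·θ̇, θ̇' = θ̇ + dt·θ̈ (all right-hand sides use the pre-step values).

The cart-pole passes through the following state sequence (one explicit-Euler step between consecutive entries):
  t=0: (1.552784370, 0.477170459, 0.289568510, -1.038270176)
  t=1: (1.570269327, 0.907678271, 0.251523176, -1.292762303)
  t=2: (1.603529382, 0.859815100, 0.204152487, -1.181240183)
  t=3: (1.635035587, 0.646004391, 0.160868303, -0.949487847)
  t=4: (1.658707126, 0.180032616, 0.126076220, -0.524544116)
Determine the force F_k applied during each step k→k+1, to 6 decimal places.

step 0→1:
  ẍ = (ẋ'−ẋ)/dt = (0.907678271−0.477170459)/0.036643 = 11.748705
  θ̈ = (θ̇'−θ̇)/dt = (-1.292762303−-1.038270176)/0.036643 = -6.945177
  sinθ=0.285539, cosθ=0.958367
  F = (M+m)·ẍ + m·l·cosθ·θ̈ − m·l·sinθ·θ̇² = 16.722778 + -2.740731 − 0.126747 = 13.855301
step 1→2:
  ẍ = (ẋ'−ẋ)/dt = (0.859815100−0.907678271)/0.036643 = -1.306202
  θ̈ = (θ̇'−θ̇)/dt = (-1.181240183−-1.292762303)/0.036643 = 3.043477
  sinθ=0.248879, cosθ=0.968534
  F = (M+m)·ẍ + m·l·cosθ·θ̈ − m·l·sinθ·θ̇² = -1.859212 + 1.213769 − 0.171269 = -0.816711
step 2→3:
  ẍ = (ẋ'−ẋ)/dt = (0.646004391−0.859815100)/0.036643 = -5.834967
  θ̈ = (θ̇'−θ̇)/dt = (-0.949487847−-1.181240183)/0.036643 = 6.324601
  sinθ=0.202737, cosθ=0.979233
  F = (M+m)·ẍ + m·l·cosθ·θ̈ − m·l·sinθ·θ̇² = -8.305329 + 2.550177 − 0.116483 = -5.871635
step 3→4:
  ẍ = (ẋ'−ẋ)/dt = (0.180032616−0.646004391)/0.036643 = -12.716529
  θ̈ = (θ̇'−θ̇)/dt = (-0.524544116−-0.949487847)/0.036643 = 11.596860
  sinθ=0.160175, cosθ=0.987089
  F = (M+m)·ẍ + m·l·cosθ·θ̈ − m·l·sinθ·θ̇² = -18.100351 + 4.713545 − 0.059460 = -13.446267

F_0 = 13.855301 N
F_1 = -0.816711 N
F_2 = -5.871635 N
F_3 = -13.446267 N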